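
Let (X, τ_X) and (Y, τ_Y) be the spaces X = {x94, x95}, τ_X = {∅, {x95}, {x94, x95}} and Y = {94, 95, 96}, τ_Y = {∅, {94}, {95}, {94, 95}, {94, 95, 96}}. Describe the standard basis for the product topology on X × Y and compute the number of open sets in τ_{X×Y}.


Basis B = {∅ × ∅, {x95} × {94}, {x95} × {95}, {x94, x95} × {94}, {x94, x95} × {95}, {x95} × {94, 95}, {x95} × {94, 95, 96}, {x94, x95} × {94, 95}, {x94, x95} × {94, 95, 96}}; |τ_{X×Y}| = 14.

Enumerate products U × V with U ∈ τ_X, V ∈ τ_Y (deduplicated):
  ∅ × ∅ = {} (∅)
  {x95} × {94} = {(x95,94)}
  {x95} × {95} = {(x95,95)}
  {x94, x95} × {94} = {(x94,94), (x95,94)}
  {x94, x95} × {95} = {(x94,95), (x95,95)}
  {x95} × {94, 95} = {(x95,94), (x95,95)}
  {x95} × {94, 95, 96} = {(x95,94), (x95,95), (x95,96)}
  {x94, x95} × {94, 95} = {(x94,94), (x94,95), (x95,94), (x95,95)}
  {x94, x95} × {94, 95, 96} = {(x94,94), (x94,95), (x94,96), (x95,94), (x95,95), (x95,96)}
These 9 distinct sets form the basis B.
Close under arbitrary unions to get τ_{X×Y}; counting gives |τ_{X×Y}| = 14.


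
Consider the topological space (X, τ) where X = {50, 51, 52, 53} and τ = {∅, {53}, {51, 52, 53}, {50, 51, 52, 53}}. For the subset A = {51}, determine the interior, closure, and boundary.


int(A) = ∅, cl(A) = {50, 51, 52}, ∂A = {50, 51, 52}.

Closed sets in (X, τ) are complements of opens:
  closed(X, τ) = {∅, {50}, {50, 51, 52}, {50, 51, 52, 53}}.
int(A) = ⋃ {U ∈ τ : U ⊆ A}. Opens contained in A: ∅.
Taking the union of these: int(A) = ∅.
cl(A) = ⋂ {C closed : A ⊆ C}. Closed sets containing A: {50, 51, 52}, {50, 51, 52, 53}.
Intersecting these: cl(A) = {50, 51, 52}.
∂A = cl(A) ∖ int(A) = {50, 51, 52} ∖ ∅ = {50, 51, 52}.


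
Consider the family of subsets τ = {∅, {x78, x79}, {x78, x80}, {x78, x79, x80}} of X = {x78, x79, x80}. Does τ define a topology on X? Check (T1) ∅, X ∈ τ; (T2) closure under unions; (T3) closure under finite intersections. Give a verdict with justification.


τ is NOT a topology on X.

Axiom (T1): ∅ ∈ τ? Yes; X ∈ τ? Yes.
Axiom (T2/T3): check pairwise unions and intersections of members of τ.
Counterexample for (T3): {x78, x79} ∩ {x78, x80} = {x78} ∉ τ. Therefore τ is NOT a topology.


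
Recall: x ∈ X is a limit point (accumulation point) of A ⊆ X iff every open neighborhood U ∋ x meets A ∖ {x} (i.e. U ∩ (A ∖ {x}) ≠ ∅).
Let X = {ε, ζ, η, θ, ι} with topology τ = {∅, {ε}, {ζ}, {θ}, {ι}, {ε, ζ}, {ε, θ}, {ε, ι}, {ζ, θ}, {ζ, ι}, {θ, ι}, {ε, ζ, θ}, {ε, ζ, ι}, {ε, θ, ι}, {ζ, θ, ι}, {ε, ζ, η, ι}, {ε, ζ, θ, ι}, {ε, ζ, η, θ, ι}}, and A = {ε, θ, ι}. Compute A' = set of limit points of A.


A' = {η}

For each x ∈ X, list the open sets U ∈ τ with x ∈ U, then check whether U ∩ (A ∖ {x}) ≠ ∅ for every such U.
  x = ε: open {ε} ∋ x has {ε} ∩ (A ∖ {ε}) = ∅, so x is NOT a limit point.
  x = ζ: open {ζ} ∋ x has {ζ} ∩ (A ∖ {ζ}) = ∅, so x is NOT a limit point.
  x = η: opens ∋ x are {ε, ζ, η, ι}, {ε, ζ, η, θ, ι}; each meets A ∖ {η}, so x IS a limit point.
  x = θ: open {θ} ∋ x has {θ} ∩ (A ∖ {θ}) = ∅, so x is NOT a limit point.
  x = ι: open {ι} ∋ x has {ι} ∩ (A ∖ {ι}) = ∅, so x is NOT a limit point.
Collecting: A' = {η}.


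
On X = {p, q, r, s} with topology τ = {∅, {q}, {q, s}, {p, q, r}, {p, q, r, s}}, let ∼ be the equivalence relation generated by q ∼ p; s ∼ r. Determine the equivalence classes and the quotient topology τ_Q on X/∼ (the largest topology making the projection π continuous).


X/∼ = {[p=q], [r=s]}; |τ_Q| = 2.

Equivalence classes: [p=q], [r=s].
Quotient map π: X → X/∼ sends p ↦ [p=q], q ↦ [p=q], r ↦ [r=s], s ↦ [r=s].
For each subset V ⊆ X/∼, compute π^{-1}(V) ⊆ X and check whether π^{-1}(V) ∈ τ. V is open in τ_Q iff π^{-1}(V) ∈ τ.
  V = {}: π^{-1}(V) = ∅ ∈ τ ✓.
  V = {[p=q]}: π^{-1}(V) = {p, q} ∉ τ ✗.
  V = {[r=s]}: π^{-1}(V) = {r, s} ∉ τ ✗.
  V = {[p=q], [r=s]}: π^{-1}(V) = {p, q, r, s} ∈ τ ✓.
Open sets in the quotient: τ_Q = {{}, {[p=q], [r=s]}} (2 elements).


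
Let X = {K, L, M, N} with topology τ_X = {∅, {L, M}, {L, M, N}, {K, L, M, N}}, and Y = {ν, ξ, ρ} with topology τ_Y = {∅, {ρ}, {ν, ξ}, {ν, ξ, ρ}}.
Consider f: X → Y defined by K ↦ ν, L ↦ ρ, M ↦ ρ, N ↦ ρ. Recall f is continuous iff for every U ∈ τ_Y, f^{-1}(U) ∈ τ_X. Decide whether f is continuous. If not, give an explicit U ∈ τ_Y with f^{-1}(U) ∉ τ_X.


f is NOT continuous.

Compute f^{-1}(U) for each U ∈ τ_Y:
  U = ∅: f^{-1}(U) = ∅ ∈ τ_X ✓.
  U = {ρ}: f^{-1}(U) = {L, M, N} ∈ τ_X ✓.
  U = {ν, ξ}: f^{-1}(U) = {K} ∉ τ_X ✗.
  U = {ν, ξ, ρ}: f^{-1}(U) = {K, L, M, N} ∈ τ_X ✓.
Found U = {ν, ξ} with f^{-1}(U) = {K} not in τ_X. Therefore f is NOT continuous.


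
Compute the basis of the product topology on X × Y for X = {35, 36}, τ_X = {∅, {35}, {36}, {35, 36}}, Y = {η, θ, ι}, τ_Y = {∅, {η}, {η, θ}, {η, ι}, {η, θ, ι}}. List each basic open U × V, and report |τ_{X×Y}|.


Basis B = {∅ × ∅, {35} × {η}, {36} × {η}, {35} × {η, θ}, {35} × {η, ι}, {35, 36} × {η}, {36} × {η, θ}, {36} × {η, ι}, {35} × {η, θ, ι}, {36} × {η, θ, ι}, {35, 36} × {η, θ}, {35, 36} × {η, ι}, {35, 36} × {η, θ, ι}}; |τ_{X×Y}| = 25.

Enumerate products U × V with U ∈ τ_X, V ∈ τ_Y (deduplicated):
  ∅ × ∅ = {} (∅)
  {35} × {η} = {(35,η)}
  {36} × {η} = {(36,η)}
  {35} × {η, θ} = {(35,η), (35,θ)}
  {35} × {η, ι} = {(35,η), (35,ι)}
  {35, 36} × {η} = {(35,η), (36,η)}
  {36} × {η, θ} = {(36,η), (36,θ)}
  {36} × {η, ι} = {(36,η), (36,ι)}
  {35} × {η, θ, ι} = {(35,η), (35,θ), (35,ι)}
  {36} × {η, θ, ι} = {(36,η), (36,θ), (36,ι)}
  {35, 36} × {η, θ} = {(35,η), (35,θ), (36,η), (36,θ)}
  {35, 36} × {η, ι} = {(35,η), (35,ι), (36,η), (36,ι)}
  {35, 36} × {η, θ, ι} = {(35,η), (35,θ), (35,ι), (36,η), (36,θ), (36,ι)}
These 13 distinct sets form the basis B.
Close under arbitrary unions to get τ_{X×Y}; counting gives |τ_{X×Y}| = 25.


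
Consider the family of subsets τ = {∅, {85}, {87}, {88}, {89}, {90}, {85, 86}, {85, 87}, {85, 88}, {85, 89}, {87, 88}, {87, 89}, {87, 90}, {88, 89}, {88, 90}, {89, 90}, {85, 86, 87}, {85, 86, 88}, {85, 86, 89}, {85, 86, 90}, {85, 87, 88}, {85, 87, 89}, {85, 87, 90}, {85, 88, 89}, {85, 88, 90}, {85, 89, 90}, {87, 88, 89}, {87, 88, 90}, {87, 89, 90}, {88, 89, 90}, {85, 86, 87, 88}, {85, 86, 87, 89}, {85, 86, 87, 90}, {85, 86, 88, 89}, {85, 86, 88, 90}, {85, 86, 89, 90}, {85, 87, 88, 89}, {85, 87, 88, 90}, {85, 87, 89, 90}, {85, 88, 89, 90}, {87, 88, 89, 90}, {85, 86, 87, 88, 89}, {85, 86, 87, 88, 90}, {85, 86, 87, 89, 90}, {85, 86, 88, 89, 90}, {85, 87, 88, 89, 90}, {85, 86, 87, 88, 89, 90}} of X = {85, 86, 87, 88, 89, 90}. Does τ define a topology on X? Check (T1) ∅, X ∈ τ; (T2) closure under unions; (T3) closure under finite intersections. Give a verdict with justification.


τ is NOT a topology on X.

Axiom (T1): ∅ ∈ τ? Yes; X ∈ τ? Yes.
Axiom (T2/T3): check pairwise unions and intersections of members of τ.
Counterexample for (T2): {85} ∪ {90} = {85, 90} ∉ τ. Therefore τ is NOT a topology.


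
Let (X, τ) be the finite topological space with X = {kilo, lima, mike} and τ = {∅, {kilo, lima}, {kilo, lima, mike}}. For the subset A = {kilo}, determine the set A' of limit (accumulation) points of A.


A' = {lima, mike}

For each x ∈ X, list the open sets U ∈ τ with x ∈ U, then check whether U ∩ (A ∖ {x}) ≠ ∅ for every such U.
  x = kilo: open {kilo, lima} ∋ x has {kilo, lima} ∩ (A ∖ {kilo}) = ∅, so x is NOT a limit point.
  x = lima: opens ∋ x are {kilo, lima}, {kilo, lima, mike}; each meets A ∖ {lima}, so x IS a limit point.
  x = mike: opens ∋ x are {kilo, lima, mike}; each meets A ∖ {mike}, so x IS a limit point.
Collecting: A' = {lima, mike}.


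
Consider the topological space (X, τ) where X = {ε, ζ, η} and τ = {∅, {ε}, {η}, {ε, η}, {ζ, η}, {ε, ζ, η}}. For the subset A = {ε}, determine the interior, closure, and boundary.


int(A) = {ε}, cl(A) = {ε}, ∂A = ∅.

Closed sets in (X, τ) are complements of opens:
  closed(X, τ) = {∅, {ε}, {ζ}, {ε, ζ}, {ζ, η}, {ε, ζ, η}}.
int(A) = ⋃ {U ∈ τ : U ⊆ A}. Opens contained in A: ∅, {ε}.
Taking the union of these: int(A) = {ε}.
cl(A) = ⋂ {C closed : A ⊆ C}. Closed sets containing A: {ε}, {ε, ζ}, {ε, ζ, η}.
Intersecting these: cl(A) = {ε}.
∂A = cl(A) ∖ int(A) = {ε} ∖ {ε} = ∅.


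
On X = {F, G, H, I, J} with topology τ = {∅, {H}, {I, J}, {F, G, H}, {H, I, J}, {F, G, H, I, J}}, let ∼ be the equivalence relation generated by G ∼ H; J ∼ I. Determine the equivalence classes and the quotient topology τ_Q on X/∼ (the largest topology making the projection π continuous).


X/∼ = {[F], [G=H], [I=J]}; |τ_Q| = 4.

Equivalence classes: [F], [G=H], [I=J].
Quotient map π: X → X/∼ sends F ↦ [F], G ↦ [G=H], H ↦ [G=H], I ↦ [I=J], J ↦ [I=J].
For each subset V ⊆ X/∼, compute π^{-1}(V) ⊆ X and check whether π^{-1}(V) ∈ τ. V is open in τ_Q iff π^{-1}(V) ∈ τ.
  V = {}: π^{-1}(V) = ∅ ∈ τ ✓.
  V = {[F]}: π^{-1}(V) = {F} ∉ τ ✗.
  V = {[G=H]}: π^{-1}(V) = {G, H} ∉ τ ✗.
  V = {[F], [G=H]}: π^{-1}(V) = {F, G, H} ∈ τ ✓.
  V = {[I=J]}: π^{-1}(V) = {I, J} ∈ τ ✓.
  V = {[F], [I=J]}: π^{-1}(V) = {F, I, J} ∉ τ ✗.
  V = {[G=H], [I=J]}: π^{-1}(V) = {G, H, I, J} ∉ τ ✗.
  V = {[F], [G=H], [I=J]}: π^{-1}(V) = {F, G, H, I, J} ∈ τ ✓.
Open sets in the quotient: τ_Q = {{}, {[F], [G=H]}, {[I=J]}, {[F], [G=H], [I=J]}} (4 elements).


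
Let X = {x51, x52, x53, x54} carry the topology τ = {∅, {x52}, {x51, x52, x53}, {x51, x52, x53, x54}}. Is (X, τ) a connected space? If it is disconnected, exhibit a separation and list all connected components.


(X, τ) is connected.

Find clopen sets (U ∈ τ with X ∖ U ∈ τ):
  U = ∅, X ∖ U = {x51, x52, x53, x54} — both open, so U is clopen.
  U = {x51, x52, x53, x54}, X ∖ U = ∅ — both open, so U is clopen.
Only trivial clopens (∅ and X) exist, so (X, τ) is connected.
Compute connected components by grouping points that agree on all clopens:
  component: {x51, x52, x53, x54}


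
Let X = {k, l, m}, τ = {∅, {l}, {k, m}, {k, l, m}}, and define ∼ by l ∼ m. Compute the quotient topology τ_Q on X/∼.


X/∼ = {[k], [l=m]}; |τ_Q| = 2.

Equivalence classes: [k], [l=m].
Quotient map π: X → X/∼ sends k ↦ [k], l ↦ [l=m], m ↦ [l=m].
For each subset V ⊆ X/∼, compute π^{-1}(V) ⊆ X and check whether π^{-1}(V) ∈ τ. V is open in τ_Q iff π^{-1}(V) ∈ τ.
  V = {}: π^{-1}(V) = ∅ ∈ τ ✓.
  V = {[k]}: π^{-1}(V) = {k} ∉ τ ✗.
  V = {[l=m]}: π^{-1}(V) = {l, m} ∉ τ ✗.
  V = {[k], [l=m]}: π^{-1}(V) = {k, l, m} ∈ τ ✓.
Open sets in the quotient: τ_Q = {{}, {[k], [l=m]}} (2 elements).


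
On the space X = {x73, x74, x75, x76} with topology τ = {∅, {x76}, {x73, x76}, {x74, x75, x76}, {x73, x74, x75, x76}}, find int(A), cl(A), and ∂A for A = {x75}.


int(A) = ∅, cl(A) = {x74, x75}, ∂A = {x74, x75}.

Closed sets in (X, τ) are complements of opens:
  closed(X, τ) = {∅, {x73}, {x74, x75}, {x73, x74, x75}, {x73, x74, x75, x76}}.
int(A) = ⋃ {U ∈ τ : U ⊆ A}. Opens contained in A: ∅.
Taking the union of these: int(A) = ∅.
cl(A) = ⋂ {C closed : A ⊆ C}. Closed sets containing A: {x74, x75}, {x73, x74, x75}, {x73, x74, x75, x76}.
Intersecting these: cl(A) = {x74, x75}.
∂A = cl(A) ∖ int(A) = {x74, x75} ∖ ∅ = {x74, x75}.


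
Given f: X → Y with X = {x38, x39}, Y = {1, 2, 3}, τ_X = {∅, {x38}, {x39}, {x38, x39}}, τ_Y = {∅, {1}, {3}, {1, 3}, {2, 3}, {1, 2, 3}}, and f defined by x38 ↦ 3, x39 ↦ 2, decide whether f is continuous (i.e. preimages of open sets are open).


f IS continuous.

Compute f^{-1}(U) for each U ∈ τ_Y:
  U = ∅: f^{-1}(U) = ∅ ∈ τ_X ✓.
  U = {1}: f^{-1}(U) = ∅ ∈ τ_X ✓.
  U = {3}: f^{-1}(U) = {x38} ∈ τ_X ✓.
  U = {1, 3}: f^{-1}(U) = {x38} ∈ τ_X ✓.
  U = {2, 3}: f^{-1}(U) = {x38, x39} ∈ τ_X ✓.
  U = {1, 2, 3}: f^{-1}(U) = {x38, x39} ∈ τ_X ✓.
Every preimage lies in τ_X, so f IS continuous.


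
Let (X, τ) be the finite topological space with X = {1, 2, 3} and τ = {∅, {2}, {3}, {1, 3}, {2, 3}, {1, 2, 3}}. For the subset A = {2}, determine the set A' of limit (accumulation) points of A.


A' = ∅

For each x ∈ X, list the open sets U ∈ τ with x ∈ U, then check whether U ∩ (A ∖ {x}) ≠ ∅ for every such U.
  x = 1: open {1, 3} ∋ x has {1, 3} ∩ (A ∖ {1}) = ∅, so x is NOT a limit point.
  x = 2: open {2} ∋ x has {2} ∩ (A ∖ {2}) = ∅, so x is NOT a limit point.
  x = 3: open {3} ∋ x has {3} ∩ (A ∖ {3}) = ∅, so x is NOT a limit point.
Collecting: A' = ∅.


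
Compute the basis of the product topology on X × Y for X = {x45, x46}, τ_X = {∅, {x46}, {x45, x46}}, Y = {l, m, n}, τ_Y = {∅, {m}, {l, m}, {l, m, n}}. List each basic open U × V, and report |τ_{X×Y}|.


Basis B = {∅ × ∅, {x46} × {m}, {x45, x46} × {m}, {x46} × {l, m}, {x46} × {l, m, n}, {x45, x46} × {l, m}, {x45, x46} × {l, m, n}}; |τ_{X×Y}| = 10.

Enumerate products U × V with U ∈ τ_X, V ∈ τ_Y (deduplicated):
  ∅ × ∅ = {} (∅)
  {x46} × {m} = {(x46,m)}
  {x45, x46} × {m} = {(x45,m), (x46,m)}
  {x46} × {l, m} = {(x46,l), (x46,m)}
  {x46} × {l, m, n} = {(x46,l), (x46,m), (x46,n)}
  {x45, x46} × {l, m} = {(x45,l), (x45,m), (x46,l), (x46,m)}
  {x45, x46} × {l, m, n} = {(x45,l), (x45,m), (x45,n), (x46,l), (x46,m), (x46,n)}
These 7 distinct sets form the basis B.
Close under arbitrary unions to get τ_{X×Y}; counting gives |τ_{X×Y}| = 10.


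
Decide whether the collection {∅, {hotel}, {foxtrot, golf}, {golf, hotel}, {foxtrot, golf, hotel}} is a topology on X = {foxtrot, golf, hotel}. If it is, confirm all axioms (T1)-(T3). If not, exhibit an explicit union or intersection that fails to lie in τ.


τ is NOT a topology on X.

Axiom (T1): ∅ ∈ τ? Yes; X ∈ τ? Yes.
Axiom (T2/T3): check pairwise unions and intersections of members of τ.
Counterexample for (T3): {foxtrot, golf} ∩ {golf, hotel} = {golf} ∉ τ. Therefore τ is NOT a topology.


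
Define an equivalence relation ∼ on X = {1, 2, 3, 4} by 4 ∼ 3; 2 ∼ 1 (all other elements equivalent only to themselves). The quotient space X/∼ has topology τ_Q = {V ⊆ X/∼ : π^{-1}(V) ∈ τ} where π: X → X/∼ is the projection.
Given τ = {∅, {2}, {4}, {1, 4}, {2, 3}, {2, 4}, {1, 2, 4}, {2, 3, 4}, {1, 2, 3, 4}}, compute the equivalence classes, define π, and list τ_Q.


X/∼ = {[1=2], [3=4]}; |τ_Q| = 2.

Equivalence classes: [1=2], [3=4].
Quotient map π: X → X/∼ sends 1 ↦ [1=2], 2 ↦ [1=2], 3 ↦ [3=4], 4 ↦ [3=4].
For each subset V ⊆ X/∼, compute π^{-1}(V) ⊆ X and check whether π^{-1}(V) ∈ τ. V is open in τ_Q iff π^{-1}(V) ∈ τ.
  V = {}: π^{-1}(V) = ∅ ∈ τ ✓.
  V = {[1=2]}: π^{-1}(V) = {1, 2} ∉ τ ✗.
  V = {[3=4]}: π^{-1}(V) = {3, 4} ∉ τ ✗.
  V = {[1=2], [3=4]}: π^{-1}(V) = {1, 2, 3, 4} ∈ τ ✓.
Open sets in the quotient: τ_Q = {{}, {[1=2], [3=4]}} (2 elements).


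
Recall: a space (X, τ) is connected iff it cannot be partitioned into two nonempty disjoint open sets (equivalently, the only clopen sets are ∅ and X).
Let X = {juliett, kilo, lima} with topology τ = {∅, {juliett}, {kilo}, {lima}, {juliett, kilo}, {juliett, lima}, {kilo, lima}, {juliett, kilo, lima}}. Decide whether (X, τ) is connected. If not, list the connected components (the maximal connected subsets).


(X, τ) is disconnected; components = [{juliett}, {kilo}, {lima}].

Find clopen sets (U ∈ τ with X ∖ U ∈ τ):
  U = ∅, X ∖ U = {juliett, kilo, lima} — both open, so U is clopen.
  U = {juliett}, X ∖ U = {kilo, lima} — both open, so U is clopen.
  U = {kilo}, X ∖ U = {juliett, lima} — both open, so U is clopen.
  U = {lima}, X ∖ U = {juliett, kilo} — both open, so U is clopen.
  U = {juliett, kilo}, X ∖ U = {lima} — both open, so U is clopen.
  U = {juliett, lima}, X ∖ U = {kilo} — both open, so U is clopen.
  U = {kilo, lima}, X ∖ U = {juliett} — both open, so U is clopen.
  U = {juliett, kilo, lima}, X ∖ U = ∅ — both open, so U is clopen.
Nontrivial clopen(s) exist: e.g. {juliett, lima}. So (X, τ) is disconnected.
Compute connected components by grouping points that agree on all clopens:
  component: {juliett}
  component: {kilo}
  component: {lima}


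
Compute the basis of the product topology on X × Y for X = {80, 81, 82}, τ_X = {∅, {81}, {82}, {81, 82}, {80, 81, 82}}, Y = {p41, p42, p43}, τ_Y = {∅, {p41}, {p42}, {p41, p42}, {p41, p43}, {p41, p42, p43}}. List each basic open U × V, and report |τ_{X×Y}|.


Basis B = {∅ × ∅, {81} × {p41}, {81} × {p42}, {82} × {p41}, {82} × {p42}, {81} × {p41, p42}, {81} × {p41, p43}, {81, 82} × {p41}, {81, 82} × {p42}, {82} × {p41, p42}, {82} × {p41, p43}, {80, 81, 82} × {p41}, {80, 81, 82} × {p42}, {81} × {p41, p42, p43}, {82} × {p41, p42, p43}, {81, 82} × {p41, p42}, {81, 82} × {p41, p43}, {80, 81, 82} × {p41, p42}, {80, 81, 82} × {p41, p43}, {81, 82} × {p41, p42, p43}, {80, 81, 82} × {p41, p42, p43}}; |τ_{X×Y}| = 70.

Enumerate products U × V with U ∈ τ_X, V ∈ τ_Y (deduplicated):
  ∅ × ∅ = {} (∅)
  {81} × {p41} = {(81,p41)}
  {81} × {p42} = {(81,p42)}
  {82} × {p41} = {(82,p41)}
  {82} × {p42} = {(82,p42)}
  {81} × {p41, p42} = {(81,p41), (81,p42)}
  {81} × {p41, p43} = {(81,p41), (81,p43)}
  {81, 82} × {p41} = {(81,p41), (82,p41)}
  {81, 82} × {p42} = {(81,p42), (82,p42)}
  {82} × {p41, p42} = {(82,p41), (82,p42)}
  {82} × {p41, p43} = {(82,p41), (82,p43)}
  {80, 81, 82} × {p41} = {(80,p41), (81,p41), (82,p41)}
  {80, 81, 82} × {p42} = {(80,p42), (81,p42), (82,p42)}
  {81} × {p41, p42, p43} = {(81,p41), (81,p42), (81,p43)}
  {82} × {p41, p42, p43} = {(82,p41), (82,p42), (82,p43)}
  {81, 82} × {p41, p42} = {(81,p41), (81,p42), (82,p41), (82,p42)}
  {81, 82} × {p41, p43} = {(81,p41), (81,p43), (82,p41), (82,p43)}
  {80, 81, 82} × {p41, p42} = {(80,p41), (80,p42), (81,p41), (81,p42), (82,p41), (82,p42)}
  {80, 81, 82} × {p41, p43} = {(80,p41), (80,p43), (81,p41), (81,p43), (82,p41), (82,p43)}
  {81, 82} × {p41, p42, p43} = {(81,p41), (81,p42), (81,p43), (82,p41), (82,p42), (82,p43)}
  {80, 81, 82} × {p41, p42, p43} = {(80,p41), (80,p42), (80,p43), (81,p41), (81,p42), (81,p43), (82,p41), (82,p42), (82,p43)}
These 21 distinct sets form the basis B.
Close under arbitrary unions to get τ_{X×Y}; counting gives |τ_{X×Y}| = 70.


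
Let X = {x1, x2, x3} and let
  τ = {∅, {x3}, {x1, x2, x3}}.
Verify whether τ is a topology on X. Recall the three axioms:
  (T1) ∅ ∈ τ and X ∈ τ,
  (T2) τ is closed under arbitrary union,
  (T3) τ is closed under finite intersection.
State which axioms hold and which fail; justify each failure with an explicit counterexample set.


τ IS a topology on X.

Axiom (T1): ∅ ∈ τ? Yes; X ∈ τ? Yes.
Axiom (T2/T3): check pairwise unions and intersections of members of τ.
All pairwise intersections and unions checked — each lies in τ. Therefore τ satisfies (T1), (T2), (T3): it IS a topology on X.


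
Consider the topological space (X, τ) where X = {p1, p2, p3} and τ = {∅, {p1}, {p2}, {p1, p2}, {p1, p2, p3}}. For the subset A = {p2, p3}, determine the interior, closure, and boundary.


int(A) = {p2}, cl(A) = {p2, p3}, ∂A = {p3}.

Closed sets in (X, τ) are complements of opens:
  closed(X, τ) = {∅, {p3}, {p1, p3}, {p2, p3}, {p1, p2, p3}}.
int(A) = ⋃ {U ∈ τ : U ⊆ A}. Opens contained in A: ∅, {p2}.
Taking the union of these: int(A) = {p2}.
cl(A) = ⋂ {C closed : A ⊆ C}. Closed sets containing A: {p2, p3}, {p1, p2, p3}.
Intersecting these: cl(A) = {p2, p3}.
∂A = cl(A) ∖ int(A) = {p2, p3} ∖ {p2} = {p3}.


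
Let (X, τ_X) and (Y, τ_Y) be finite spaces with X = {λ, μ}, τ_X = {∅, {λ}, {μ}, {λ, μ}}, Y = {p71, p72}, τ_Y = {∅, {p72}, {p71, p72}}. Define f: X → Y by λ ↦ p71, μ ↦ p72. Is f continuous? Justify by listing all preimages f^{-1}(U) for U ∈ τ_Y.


f IS continuous.

Compute f^{-1}(U) for each U ∈ τ_Y:
  U = ∅: f^{-1}(U) = ∅ ∈ τ_X ✓.
  U = {p72}: f^{-1}(U) = {μ} ∈ τ_X ✓.
  U = {p71, p72}: f^{-1}(U) = {λ, μ} ∈ τ_X ✓.
Every preimage lies in τ_X, so f IS continuous.


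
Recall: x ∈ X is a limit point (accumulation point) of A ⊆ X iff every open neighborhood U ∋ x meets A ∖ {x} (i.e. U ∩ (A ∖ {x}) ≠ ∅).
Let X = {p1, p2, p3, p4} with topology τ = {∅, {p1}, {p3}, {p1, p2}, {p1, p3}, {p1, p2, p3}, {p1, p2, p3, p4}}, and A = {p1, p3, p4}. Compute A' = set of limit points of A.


A' = {p2, p4}

For each x ∈ X, list the open sets U ∈ τ with x ∈ U, then check whether U ∩ (A ∖ {x}) ≠ ∅ for every such U.
  x = p1: open {p1} ∋ x has {p1} ∩ (A ∖ {p1}) = ∅, so x is NOT a limit point.
  x = p2: opens ∋ x are {p1, p2}, {p1, p2, p3}, {p1, p2, p3, p4}; each meets A ∖ {p2}, so x IS a limit point.
  x = p3: open {p3} ∋ x has {p3} ∩ (A ∖ {p3}) = ∅, so x is NOT a limit point.
  x = p4: opens ∋ x are {p1, p2, p3, p4}; each meets A ∖ {p4}, so x IS a limit point.
Collecting: A' = {p2, p4}.


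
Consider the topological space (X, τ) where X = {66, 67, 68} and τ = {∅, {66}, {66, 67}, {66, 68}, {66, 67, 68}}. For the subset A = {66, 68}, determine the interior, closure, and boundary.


int(A) = {66, 68}, cl(A) = {66, 67, 68}, ∂A = {67}.

Closed sets in (X, τ) are complements of opens:
  closed(X, τ) = {∅, {67}, {68}, {67, 68}, {66, 67, 68}}.
int(A) = ⋃ {U ∈ τ : U ⊆ A}. Opens contained in A: ∅, {66}, {66, 68}.
Taking the union of these: int(A) = {66, 68}.
cl(A) = ⋂ {C closed : A ⊆ C}. Closed sets containing A: {66, 67, 68}.
Intersecting these: cl(A) = {66, 67, 68}.
∂A = cl(A) ∖ int(A) = {66, 67, 68} ∖ {66, 68} = {67}.


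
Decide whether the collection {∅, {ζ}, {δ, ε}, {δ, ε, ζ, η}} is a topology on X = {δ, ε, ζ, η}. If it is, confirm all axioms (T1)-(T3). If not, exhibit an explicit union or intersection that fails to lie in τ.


τ is NOT a topology on X.

Axiom (T1): ∅ ∈ τ? Yes; X ∈ τ? Yes.
Axiom (T2/T3): check pairwise unions and intersections of members of τ.
Counterexample for (T2): {ζ} ∪ {δ, ε} = {δ, ε, ζ} ∉ τ. Therefore τ is NOT a topology.


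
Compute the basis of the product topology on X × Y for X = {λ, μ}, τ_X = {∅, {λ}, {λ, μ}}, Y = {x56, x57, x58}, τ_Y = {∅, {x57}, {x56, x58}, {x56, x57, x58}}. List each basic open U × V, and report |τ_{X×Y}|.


Basis B = {∅ × ∅, {λ} × {x57}, {λ} × {x56, x58}, {λ, μ} × {x57}, {λ} × {x56, x57, x58}, {λ, μ} × {x56, x58}, {λ, μ} × {x56, x57, x58}}; |τ_{X×Y}| = 9.

Enumerate products U × V with U ∈ τ_X, V ∈ τ_Y (deduplicated):
  ∅ × ∅ = {} (∅)
  {λ} × {x57} = {(λ,x57)}
  {λ} × {x56, x58} = {(λ,x56), (λ,x58)}
  {λ, μ} × {x57} = {(λ,x57), (μ,x57)}
  {λ} × {x56, x57, x58} = {(λ,x56), (λ,x57), (λ,x58)}
  {λ, μ} × {x56, x58} = {(λ,x56), (λ,x58), (μ,x56), (μ,x58)}
  {λ, μ} × {x56, x57, x58} = {(λ,x56), (λ,x57), (λ,x58), (μ,x56), (μ,x57), (μ,x58)}
These 7 distinct sets form the basis B.
Close under arbitrary unions to get τ_{X×Y}; counting gives |τ_{X×Y}| = 9.


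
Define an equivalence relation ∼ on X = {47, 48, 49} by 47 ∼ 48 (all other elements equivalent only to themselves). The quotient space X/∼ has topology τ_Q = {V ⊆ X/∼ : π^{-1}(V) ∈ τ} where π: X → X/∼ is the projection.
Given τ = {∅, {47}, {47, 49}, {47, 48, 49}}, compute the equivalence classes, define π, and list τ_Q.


X/∼ = {[47=48], [49]}; |τ_Q| = 2.

Equivalence classes: [47=48], [49].
Quotient map π: X → X/∼ sends 47 ↦ [47=48], 48 ↦ [47=48], 49 ↦ [49].
For each subset V ⊆ X/∼, compute π^{-1}(V) ⊆ X and check whether π^{-1}(V) ∈ τ. V is open in τ_Q iff π^{-1}(V) ∈ τ.
  V = {}: π^{-1}(V) = ∅ ∈ τ ✓.
  V = {[47=48]}: π^{-1}(V) = {47, 48} ∉ τ ✗.
  V = {[49]}: π^{-1}(V) = {49} ∉ τ ✗.
  V = {[47=48], [49]}: π^{-1}(V) = {47, 48, 49} ∈ τ ✓.
Open sets in the quotient: τ_Q = {{}, {[47=48], [49]}} (2 elements).


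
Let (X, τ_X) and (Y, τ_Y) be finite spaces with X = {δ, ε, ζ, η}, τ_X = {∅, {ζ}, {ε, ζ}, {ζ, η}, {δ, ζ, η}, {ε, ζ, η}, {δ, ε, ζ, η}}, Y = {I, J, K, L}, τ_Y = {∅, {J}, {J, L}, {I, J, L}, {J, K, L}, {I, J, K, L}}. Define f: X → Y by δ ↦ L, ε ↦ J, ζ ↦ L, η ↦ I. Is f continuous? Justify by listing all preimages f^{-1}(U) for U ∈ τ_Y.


f is NOT continuous.

Compute f^{-1}(U) for each U ∈ τ_Y:
  U = ∅: f^{-1}(U) = ∅ ∈ τ_X ✓.
  U = {J}: f^{-1}(U) = {ε} ∉ τ_X ✗.
  U = {J, L}: f^{-1}(U) = {δ, ε, ζ} ∉ τ_X ✗.
  U = {I, J, L}: f^{-1}(U) = {δ, ε, ζ, η} ∈ τ_X ✓.
  U = {J, K, L}: f^{-1}(U) = {δ, ε, ζ} ∉ τ_X ✗.
  U = {I, J, K, L}: f^{-1}(U) = {δ, ε, ζ, η} ∈ τ_X ✓.
Found U = {J} with f^{-1}(U) = {ε} not in τ_X. Therefore f is NOT continuous.


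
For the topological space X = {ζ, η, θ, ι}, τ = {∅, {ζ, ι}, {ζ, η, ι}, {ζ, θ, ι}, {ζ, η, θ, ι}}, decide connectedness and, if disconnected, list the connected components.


(X, τ) is connected.

Find clopen sets (U ∈ τ with X ∖ U ∈ τ):
  U = ∅, X ∖ U = {ζ, η, θ, ι} — both open, so U is clopen.
  U = {ζ, η, θ, ι}, X ∖ U = ∅ — both open, so U is clopen.
Only trivial clopens (∅ and X) exist, so (X, τ) is connected.
Compute connected components by grouping points that agree on all clopens:
  component: {ζ, η, θ, ι}


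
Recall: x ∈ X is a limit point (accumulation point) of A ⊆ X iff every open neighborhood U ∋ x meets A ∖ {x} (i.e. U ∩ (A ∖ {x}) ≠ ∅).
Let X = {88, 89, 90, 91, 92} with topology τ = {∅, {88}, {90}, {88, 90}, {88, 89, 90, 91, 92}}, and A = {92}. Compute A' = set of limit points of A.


A' = {89, 91}

For each x ∈ X, list the open sets U ∈ τ with x ∈ U, then check whether U ∩ (A ∖ {x}) ≠ ∅ for every such U.
  x = 88: open {88} ∋ x has {88} ∩ (A ∖ {88}) = ∅, so x is NOT a limit point.
  x = 89: opens ∋ x are {88, 89, 90, 91, 92}; each meets A ∖ {89}, so x IS a limit point.
  x = 90: open {90} ∋ x has {90} ∩ (A ∖ {90}) = ∅, so x is NOT a limit point.
  x = 91: opens ∋ x are {88, 89, 90, 91, 92}; each meets A ∖ {91}, so x IS a limit point.
  x = 92: open {88, 89, 90, 91, 92} ∋ x has {88, 89, 90, 91, 92} ∩ (A ∖ {92}) = ∅, so x is NOT a limit point.
Collecting: A' = {89, 91}.


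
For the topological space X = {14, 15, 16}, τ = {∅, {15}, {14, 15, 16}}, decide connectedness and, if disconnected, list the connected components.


(X, τ) is connected.

Find clopen sets (U ∈ τ with X ∖ U ∈ τ):
  U = ∅, X ∖ U = {14, 15, 16} — both open, so U is clopen.
  U = {14, 15, 16}, X ∖ U = ∅ — both open, so U is clopen.
Only trivial clopens (∅ and X) exist, so (X, τ) is connected.
Compute connected components by grouping points that agree on all clopens:
  component: {14, 15, 16}


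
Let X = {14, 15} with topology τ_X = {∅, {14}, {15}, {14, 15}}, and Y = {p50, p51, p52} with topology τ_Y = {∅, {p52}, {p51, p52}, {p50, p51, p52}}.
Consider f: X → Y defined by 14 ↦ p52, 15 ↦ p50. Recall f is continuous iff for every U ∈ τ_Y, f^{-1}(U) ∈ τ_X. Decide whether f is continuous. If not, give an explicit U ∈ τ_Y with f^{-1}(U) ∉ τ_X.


f IS continuous.

Compute f^{-1}(U) for each U ∈ τ_Y:
  U = ∅: f^{-1}(U) = ∅ ∈ τ_X ✓.
  U = {p52}: f^{-1}(U) = {14} ∈ τ_X ✓.
  U = {p51, p52}: f^{-1}(U) = {14} ∈ τ_X ✓.
  U = {p50, p51, p52}: f^{-1}(U) = {14, 15} ∈ τ_X ✓.
Every preimage lies in τ_X, so f IS continuous.


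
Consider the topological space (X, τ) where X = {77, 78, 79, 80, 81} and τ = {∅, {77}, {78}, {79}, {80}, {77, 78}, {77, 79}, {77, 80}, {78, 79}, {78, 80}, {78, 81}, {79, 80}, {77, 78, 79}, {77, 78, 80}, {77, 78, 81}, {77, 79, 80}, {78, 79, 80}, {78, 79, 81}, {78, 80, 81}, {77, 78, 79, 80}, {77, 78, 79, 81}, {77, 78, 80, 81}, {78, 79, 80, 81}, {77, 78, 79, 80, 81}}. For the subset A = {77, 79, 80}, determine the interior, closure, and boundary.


int(A) = {77, 79, 80}, cl(A) = {77, 79, 80}, ∂A = ∅.

Closed sets in (X, τ) are complements of opens:
  closed(X, τ) = {∅, {77}, {79}, {80}, {81}, {77, 79}, {77, 80}, {77, 81}, {78, 81}, {79, 80}, {79, 81}, {80, 81}, {77, 78, 81}, {77, 79, 80}, {77, 79, 81}, {77, 80, 81}, {78, 79, 81}, {78, 80, 81}, {79, 80, 81}, {77, 78, 79, 81}, {77, 78, 80, 81}, {77, 79, 80, 81}, {78, 79, 80, 81}, {77, 78, 79, 80, 81}}.
int(A) = ⋃ {U ∈ τ : U ⊆ A}. Opens contained in A: ∅, {77}, {79}, {80}, {77, 79}, {77, 80}, {79, 80}, {77, 79, 80}.
Taking the union of these: int(A) = {77, 79, 80}.
cl(A) = ⋂ {C closed : A ⊆ C}. Closed sets containing A: {77, 79, 80}, {77, 79, 80, 81}, {77, 78, 79, 80, 81}.
Intersecting these: cl(A) = {77, 79, 80}.
∂A = cl(A) ∖ int(A) = {77, 79, 80} ∖ {77, 79, 80} = ∅.


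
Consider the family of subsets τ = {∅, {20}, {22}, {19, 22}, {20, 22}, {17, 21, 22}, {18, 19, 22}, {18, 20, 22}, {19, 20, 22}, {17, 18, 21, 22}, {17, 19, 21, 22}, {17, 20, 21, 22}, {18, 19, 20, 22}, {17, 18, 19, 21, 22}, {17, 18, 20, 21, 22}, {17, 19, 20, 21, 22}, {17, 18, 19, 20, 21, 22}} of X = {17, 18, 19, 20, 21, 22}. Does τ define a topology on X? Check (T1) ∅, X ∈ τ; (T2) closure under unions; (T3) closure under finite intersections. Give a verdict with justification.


τ is NOT a topology on X.

Axiom (T1): ∅ ∈ τ? Yes; X ∈ τ? Yes.
Axiom (T2/T3): check pairwise unions and intersections of members of τ.
Counterexample for (T3): {18, 19, 22} ∩ {18, 20, 22} = {18, 22} ∉ τ. Therefore τ is NOT a topology.


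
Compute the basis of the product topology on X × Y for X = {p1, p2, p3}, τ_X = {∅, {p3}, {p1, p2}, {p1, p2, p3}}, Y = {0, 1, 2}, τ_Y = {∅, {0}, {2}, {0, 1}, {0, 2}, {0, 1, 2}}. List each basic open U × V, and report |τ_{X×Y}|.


Basis B = {∅ × ∅, {p3} × {0}, {p3} × {2}, {p1, p2} × {0}, {p1, p2} × {2}, {p3} × {0, 1}, {p3} × {0, 2}, {p1, p2, p3} × {0}, {p1, p2, p3} × {2}, {p3} × {0, 1, 2}, {p1, p2} × {0, 1}, {p1, p2} × {0, 2}, {p1, p2} × {0, 1, 2}, {p1, p2, p3} × {0, 1}, {p1, p2, p3} × {0, 2}, {p1, p2, p3} × {0, 1, 2}}; |τ_{X×Y}| = 36.

Enumerate products U × V with U ∈ τ_X, V ∈ τ_Y (deduplicated):
  ∅ × ∅ = {} (∅)
  {p3} × {0} = {(p3,0)}
  {p3} × {2} = {(p3,2)}
  {p1, p2} × {0} = {(p1,0), (p2,0)}
  {p1, p2} × {2} = {(p1,2), (p2,2)}
  {p3} × {0, 1} = {(p3,0), (p3,1)}
  {p3} × {0, 2} = {(p3,0), (p3,2)}
  {p1, p2, p3} × {0} = {(p1,0), (p2,0), (p3,0)}
  {p1, p2, p3} × {2} = {(p1,2), (p2,2), (p3,2)}
  {p3} × {0, 1, 2} = {(p3,0), (p3,1), (p3,2)}
  {p1, p2} × {0, 1} = {(p1,0), (p1,1), (p2,0), (p2,1)}
  {p1, p2} × {0, 2} = {(p1,0), (p1,2), (p2,0), (p2,2)}
  {p1, p2} × {0, 1, 2} = {(p1,0), (p1,1), (p1,2), (p2,0), (p2,1), (p2,2)}
  {p1, p2, p3} × {0, 1} = {(p1,0), (p1,1), (p2,0), (p2,1), (p3,0), (p3,1)}
  {p1, p2, p3} × {0, 2} = {(p1,0), (p1,2), (p2,0), (p2,2), (p3,0), (p3,2)}
  {p1, p2, p3} × {0, 1, 2} = {(p1,0), (p1,1), (p1,2), (p2,0), (p2,1), (p2,2), (p3,0), (p3,1), (p3,2)}
These 16 distinct sets form the basis B.
Close under arbitrary unions to get τ_{X×Y}; counting gives |τ_{X×Y}| = 36.


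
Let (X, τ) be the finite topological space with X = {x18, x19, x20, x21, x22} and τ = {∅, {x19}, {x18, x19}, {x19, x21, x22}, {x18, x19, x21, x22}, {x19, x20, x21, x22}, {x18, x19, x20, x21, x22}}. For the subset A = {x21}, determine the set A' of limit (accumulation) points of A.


A' = {x20, x22}

For each x ∈ X, list the open sets U ∈ τ with x ∈ U, then check whether U ∩ (A ∖ {x}) ≠ ∅ for every such U.
  x = x18: open {x18, x19} ∋ x has {x18, x19} ∩ (A ∖ {x18}) = ∅, so x is NOT a limit point.
  x = x19: open {x19} ∋ x has {x19} ∩ (A ∖ {x19}) = ∅, so x is NOT a limit point.
  x = x20: opens ∋ x are {x19, x20, x21, x22}, {x18, x19, x20, x21, x22}; each meets A ∖ {x20}, so x IS a limit point.
  x = x21: open {x19, x21, x22} ∋ x has {x19, x21, x22} ∩ (A ∖ {x21}) = ∅, so x is NOT a limit point.
  x = x22: opens ∋ x are {x19, x21, x22}, {x18, x19, x21, x22}, {x19, x20, x21, x22}, {x18, x19, x20, x21, x22}; each meets A ∖ {x22}, so x IS a limit point.
Collecting: A' = {x20, x22}.


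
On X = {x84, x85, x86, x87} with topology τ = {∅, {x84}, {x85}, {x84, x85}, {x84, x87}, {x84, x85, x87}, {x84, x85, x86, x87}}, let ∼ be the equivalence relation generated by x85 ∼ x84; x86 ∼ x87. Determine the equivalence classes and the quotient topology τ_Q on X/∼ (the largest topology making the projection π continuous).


X/∼ = {[x84=x85], [x86=x87]}; |τ_Q| = 3.

Equivalence classes: [x84=x85], [x86=x87].
Quotient map π: X → X/∼ sends x84 ↦ [x84=x85], x85 ↦ [x84=x85], x86 ↦ [x86=x87], x87 ↦ [x86=x87].
For each subset V ⊆ X/∼, compute π^{-1}(V) ⊆ X and check whether π^{-1}(V) ∈ τ. V is open in τ_Q iff π^{-1}(V) ∈ τ.
  V = {}: π^{-1}(V) = ∅ ∈ τ ✓.
  V = {[x84=x85]}: π^{-1}(V) = {x84, x85} ∈ τ ✓.
  V = {[x86=x87]}: π^{-1}(V) = {x86, x87} ∉ τ ✗.
  V = {[x84=x85], [x86=x87]}: π^{-1}(V) = {x84, x85, x86, x87} ∈ τ ✓.
Open sets in the quotient: τ_Q = {{}, {[x84=x85]}, {[x84=x85], [x86=x87]}} (3 elements).


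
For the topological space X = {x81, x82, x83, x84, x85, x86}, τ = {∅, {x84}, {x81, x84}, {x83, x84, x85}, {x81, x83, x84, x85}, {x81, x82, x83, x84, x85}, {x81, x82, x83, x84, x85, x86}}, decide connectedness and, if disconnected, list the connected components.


(X, τ) is connected.

Find clopen sets (U ∈ τ with X ∖ U ∈ τ):
  U = ∅, X ∖ U = {x81, x82, x83, x84, x85, x86} — both open, so U is clopen.
  U = {x81, x82, x83, x84, x85, x86}, X ∖ U = ∅ — both open, so U is clopen.
Only trivial clopens (∅ and X) exist, so (X, τ) is connected.
Compute connected components by grouping points that agree on all clopens:
  component: {x81, x82, x83, x84, x85, x86}


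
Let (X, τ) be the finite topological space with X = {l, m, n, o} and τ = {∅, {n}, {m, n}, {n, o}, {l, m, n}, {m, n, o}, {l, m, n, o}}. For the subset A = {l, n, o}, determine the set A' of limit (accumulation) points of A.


A' = {l, m, o}

For each x ∈ X, list the open sets U ∈ τ with x ∈ U, then check whether U ∩ (A ∖ {x}) ≠ ∅ for every such U.
  x = l: opens ∋ x are {l, m, n}, {l, m, n, o}; each meets A ∖ {l}, so x IS a limit point.
  x = m: opens ∋ x are {m, n}, {l, m, n}, {m, n, o}, {l, m, n, o}; each meets A ∖ {m}, so x IS a limit point.
  x = n: open {n} ∋ x has {n} ∩ (A ∖ {n}) = ∅, so x is NOT a limit point.
  x = o: opens ∋ x are {n, o}, {m, n, o}, {l, m, n, o}; each meets A ∖ {o}, so x IS a limit point.
Collecting: A' = {l, m, o}.


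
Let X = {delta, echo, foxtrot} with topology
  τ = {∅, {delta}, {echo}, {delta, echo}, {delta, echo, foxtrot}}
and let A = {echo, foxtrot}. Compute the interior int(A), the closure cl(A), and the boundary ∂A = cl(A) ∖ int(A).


int(A) = {echo}, cl(A) = {echo, foxtrot}, ∂A = {foxtrot}.

Closed sets in (X, τ) are complements of opens:
  closed(X, τ) = {∅, {foxtrot}, {delta, foxtrot}, {echo, foxtrot}, {delta, echo, foxtrot}}.
int(A) = ⋃ {U ∈ τ : U ⊆ A}. Opens contained in A: ∅, {echo}.
Taking the union of these: int(A) = {echo}.
cl(A) = ⋂ {C closed : A ⊆ C}. Closed sets containing A: {echo, foxtrot}, {delta, echo, foxtrot}.
Intersecting these: cl(A) = {echo, foxtrot}.
∂A = cl(A) ∖ int(A) = {echo, foxtrot} ∖ {echo} = {foxtrot}.


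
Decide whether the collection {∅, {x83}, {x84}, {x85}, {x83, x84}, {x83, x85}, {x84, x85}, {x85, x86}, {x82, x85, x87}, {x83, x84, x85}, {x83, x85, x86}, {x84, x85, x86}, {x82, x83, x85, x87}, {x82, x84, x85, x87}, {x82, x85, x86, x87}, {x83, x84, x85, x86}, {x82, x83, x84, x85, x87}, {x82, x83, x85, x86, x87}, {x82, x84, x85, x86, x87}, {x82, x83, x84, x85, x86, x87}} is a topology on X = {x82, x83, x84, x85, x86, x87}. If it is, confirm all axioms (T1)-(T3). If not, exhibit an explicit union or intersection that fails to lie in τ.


τ IS a topology on X.

Axiom (T1): ∅ ∈ τ? Yes; X ∈ τ? Yes.
Axiom (T2/T3): check pairwise unions and intersections of members of τ.
All pairwise intersections and unions checked — each lies in τ. Therefore τ satisfies (T1), (T2), (T3): it IS a topology on X.


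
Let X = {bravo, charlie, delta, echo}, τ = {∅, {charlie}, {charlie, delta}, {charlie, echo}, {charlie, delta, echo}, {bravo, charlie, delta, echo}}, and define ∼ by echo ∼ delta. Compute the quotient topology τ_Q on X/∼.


X/∼ = {[bravo], [charlie], [delta=echo]}; |τ_Q| = 4.

Equivalence classes: [bravo], [charlie], [delta=echo].
Quotient map π: X → X/∼ sends bravo ↦ [bravo], charlie ↦ [charlie], delta ↦ [delta=echo], echo ↦ [delta=echo].
For each subset V ⊆ X/∼, compute π^{-1}(V) ⊆ X and check whether π^{-1}(V) ∈ τ. V is open in τ_Q iff π^{-1}(V) ∈ τ.
  V = {}: π^{-1}(V) = ∅ ∈ τ ✓.
  V = {[bravo]}: π^{-1}(V) = {bravo} ∉ τ ✗.
  V = {[charlie]}: π^{-1}(V) = {charlie} ∈ τ ✓.
  V = {[bravo], [charlie]}: π^{-1}(V) = {bravo, charlie} ∉ τ ✗.
  V = {[delta=echo]}: π^{-1}(V) = {delta, echo} ∉ τ ✗.
  V = {[bravo], [delta=echo]}: π^{-1}(V) = {bravo, delta, echo} ∉ τ ✗.
  V = {[charlie], [delta=echo]}: π^{-1}(V) = {charlie, delta, echo} ∈ τ ✓.
  V = {[bravo], [charlie], [delta=echo]}: π^{-1}(V) = {bravo, charlie, delta, echo} ∈ τ ✓.
Open sets in the quotient: τ_Q = {{}, {[charlie]}, {[charlie], [delta=echo]}, {[bravo], [charlie], [delta=echo]}} (4 elements).


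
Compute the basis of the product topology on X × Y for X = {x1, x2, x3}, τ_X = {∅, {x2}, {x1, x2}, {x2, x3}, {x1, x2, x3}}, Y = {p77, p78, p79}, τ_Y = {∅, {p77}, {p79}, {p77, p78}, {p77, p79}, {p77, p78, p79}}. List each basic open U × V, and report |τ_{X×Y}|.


Basis B = {∅ × ∅, {x2} × {p77}, {x2} × {p79}, {x1, x2} × {p77}, {x1, x2} × {p79}, {x2} × {p77, p78}, {x2} × {p77, p79}, {x2, x3} × {p77}, {x2, x3} × {p79}, {x1, x2, x3} × {p77}, {x1, x2, x3} × {p79}, {x2} × {p77, p78, p79}, {x1, x2} × {p77, p78}, {x1, x2} × {p77, p79}, {x2, x3} × {p77, p78}, {x2, x3} × {p77, p79}, {x1, x2} × {p77, p78, p79}, {x1, x2, x3} × {p77, p78}, {x1, x2, x3} × {p77, p79}, {x2, x3} × {p77, p78, p79}, {x1, x2, x3} × {p77, p78, p79}}; |τ_{X×Y}| = 70.

Enumerate products U × V with U ∈ τ_X, V ∈ τ_Y (deduplicated):
  ∅ × ∅ = {} (∅)
  {x2} × {p77} = {(x2,p77)}
  {x2} × {p79} = {(x2,p79)}
  {x1, x2} × {p77} = {(x1,p77), (x2,p77)}
  {x1, x2} × {p79} = {(x1,p79), (x2,p79)}
  {x2} × {p77, p78} = {(x2,p77), (x2,p78)}
  {x2} × {p77, p79} = {(x2,p77), (x2,p79)}
  {x2, x3} × {p77} = {(x2,p77), (x3,p77)}
  {x2, x3} × {p79} = {(x2,p79), (x3,p79)}
  {x1, x2, x3} × {p77} = {(x1,p77), (x2,p77), (x3,p77)}
  {x1, x2, x3} × {p79} = {(x1,p79), (x2,p79), (x3,p79)}
  {x2} × {p77, p78, p79} = {(x2,p77), (x2,p78), (x2,p79)}
  {x1, x2} × {p77, p78} = {(x1,p77), (x1,p78), (x2,p77), (x2,p78)}
  {x1, x2} × {p77, p79} = {(x1,p77), (x1,p79), (x2,p77), (x2,p79)}
  {x2, x3} × {p77, p78} = {(x2,p77), (x2,p78), (x3,p77), (x3,p78)}
  {x2, x3} × {p77, p79} = {(x2,p77), (x2,p79), (x3,p77), (x3,p79)}
  {x1, x2} × {p77, p78, p79} = {(x1,p77), (x1,p78), (x1,p79), (x2,p77), (x2,p78), (x2,p79)}
  {x1, x2, x3} × {p77, p78} = {(x1,p77), (x1,p78), (x2,p77), (x2,p78), (x3,p77), (x3,p78)}
  {x1, x2, x3} × {p77, p79} = {(x1,p77), (x1,p79), (x2,p77), (x2,p79), (x3,p77), (x3,p79)}
  {x2, x3} × {p77, p78, p79} = {(x2,p77), (x2,p78), (x2,p79), (x3,p77), (x3,p78), (x3,p79)}
  {x1, x2, x3} × {p77, p78, p79} = {(x1,p77), (x1,p78), (x1,p79), (x2,p77), (x2,p78), (x2,p79), (x3,p77), (x3,p78), (x3,p79)}
These 21 distinct sets form the basis B.
Close under arbitrary unions to get τ_{X×Y}; counting gives |τ_{X×Y}| = 70.


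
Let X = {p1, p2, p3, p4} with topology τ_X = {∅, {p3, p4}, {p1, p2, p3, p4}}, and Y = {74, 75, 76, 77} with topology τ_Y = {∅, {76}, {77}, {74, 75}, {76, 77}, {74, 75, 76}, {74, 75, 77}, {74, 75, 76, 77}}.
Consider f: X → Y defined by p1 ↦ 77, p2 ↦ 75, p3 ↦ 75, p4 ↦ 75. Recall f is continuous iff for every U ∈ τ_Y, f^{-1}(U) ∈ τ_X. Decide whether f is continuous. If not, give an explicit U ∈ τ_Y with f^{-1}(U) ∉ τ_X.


f is NOT continuous.

Compute f^{-1}(U) for each U ∈ τ_Y:
  U = ∅: f^{-1}(U) = ∅ ∈ τ_X ✓.
  U = {76}: f^{-1}(U) = ∅ ∈ τ_X ✓.
  U = {77}: f^{-1}(U) = {p1} ∉ τ_X ✗.
  U = {74, 75}: f^{-1}(U) = {p2, p3, p4} ∉ τ_X ✗.
  U = {76, 77}: f^{-1}(U) = {p1} ∉ τ_X ✗.
  U = {74, 75, 76}: f^{-1}(U) = {p2, p3, p4} ∉ τ_X ✗.
  U = {74, 75, 77}: f^{-1}(U) = {p1, p2, p3, p4} ∈ τ_X ✓.
  U = {74, 75, 76, 77}: f^{-1}(U) = {p1, p2, p3, p4} ∈ τ_X ✓.
Found U = {77} with f^{-1}(U) = {p1} not in τ_X. Therefore f is NOT continuous.
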